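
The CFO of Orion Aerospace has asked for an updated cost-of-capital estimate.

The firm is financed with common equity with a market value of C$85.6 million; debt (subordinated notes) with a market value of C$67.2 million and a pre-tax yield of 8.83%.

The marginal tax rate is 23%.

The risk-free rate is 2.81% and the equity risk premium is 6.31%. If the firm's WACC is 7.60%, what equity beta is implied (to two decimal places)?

0.86

Total capital V = 85.6 + 67.2 = 152.8.
Equity weight = 85.6/152.8 = 0.5602.
Subordinated notes weight = 67.2/152.8 = 0.4398.
Debt contribution = 0.4398 × 8.83% × (1 − 23%) = 2.9902%.
Required equity contribution = 7.6% − 2.9902% = 4.6098%  ⇒  Re = 8.2287%.
CAPM: 8.2287% = 2.81% + β × 6.31%  ⇒  β = 0.8588.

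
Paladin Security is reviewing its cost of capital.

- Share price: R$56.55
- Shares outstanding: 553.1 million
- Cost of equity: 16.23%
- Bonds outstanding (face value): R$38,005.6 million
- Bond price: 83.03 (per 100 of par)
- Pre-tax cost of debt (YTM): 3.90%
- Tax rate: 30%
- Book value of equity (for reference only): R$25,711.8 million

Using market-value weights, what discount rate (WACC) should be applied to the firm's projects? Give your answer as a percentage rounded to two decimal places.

Market value of equity E = 56.55 × 553.1m = 31277.805m. Market value of debt D = 38005.6m × 83.03/100 = 31556.04968m.
Total capital V = 31277.805 + 31556.04968 = 62833.85468.
Equity: weight = 31277.805/62833.85468 = 0.4978; cost = 16.23%.
Bonds outstanding: weight = 31556.04968/62833.85468 = 0.5022; after-tax cost = 3.9% × (1 − 30%) = 2.7300%.
WACC = 0.4978 × 16.2300% + 0.5022 × 2.7300% = 9.4501%.

9.45%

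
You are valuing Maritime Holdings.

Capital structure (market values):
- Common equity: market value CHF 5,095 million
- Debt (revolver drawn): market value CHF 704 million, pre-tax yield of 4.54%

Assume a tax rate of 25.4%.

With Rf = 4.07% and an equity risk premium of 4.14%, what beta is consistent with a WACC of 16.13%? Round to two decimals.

3.34

Total capital V = 5095 + 704 = 5799.
Equity weight = 5095/5799 = 0.8786.
Revolver drawn weight = 704/5799 = 0.1214.
Debt contribution = 0.1214 × 4.54% × (1 − 25.4%) = 0.4112%.
Required equity contribution = 16.13% − 0.4112% = 15.7188%  ⇒  Re = 17.8908%.
CAPM: 17.8908% = 4.07% + β × 4.14%  ⇒  β = 3.3384.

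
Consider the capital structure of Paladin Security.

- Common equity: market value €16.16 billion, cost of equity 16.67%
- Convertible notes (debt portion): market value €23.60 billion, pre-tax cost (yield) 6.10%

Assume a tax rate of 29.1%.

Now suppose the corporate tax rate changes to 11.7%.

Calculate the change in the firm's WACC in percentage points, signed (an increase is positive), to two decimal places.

Current WACC:
Total capital V = 16.16 + 23.6 = 39.76.
Equity: weight = 16.16/39.76 = 0.4064; cost = 16.67%.
Convertible notes (debt portion): weight = 23.6/39.76 = 0.5936; after-tax cost = 6.1% × (1 − 29.1%) = 4.3249%.
WACC = 0.4064 × 16.6700% + 0.5936 × 4.3249% = 9.3424%.
After the change:
Total capital V = 16.16 + 23.6 = 39.76.
Equity: weight = 16.16/39.76 = 0.4064; cost = 16.67%.
Convertible notes (debt portion): weight = 23.6/39.76 = 0.5936; after-tax cost = 6.1% × (1 − 11.7%) = 5.3863%.
WACC = 0.4064 × 16.6700% + 0.5936 × 5.3863% = 9.9724%.
Change in WACC = 9.9724% − 9.3424% = 0.6300 pp.

+0.63 pp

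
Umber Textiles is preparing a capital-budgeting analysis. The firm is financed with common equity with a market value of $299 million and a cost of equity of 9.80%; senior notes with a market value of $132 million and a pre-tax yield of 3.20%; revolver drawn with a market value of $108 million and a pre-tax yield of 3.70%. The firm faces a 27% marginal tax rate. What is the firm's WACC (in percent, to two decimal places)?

6.55%

Total capital V = 299 + 132 + 108 = 539.
Equity: weight = 299/539 = 0.5547; cost = 9.8%.
Senior notes: weight = 132/539 = 0.2449; after-tax cost = 3.2% × (1 − 27%) = 2.3360%.
Revolver drawn: weight = 108/539 = 0.2004; after-tax cost = 3.7% × (1 − 27%) = 2.7010%.
WACC = 0.5547 × 9.8000% + 0.2449 × 2.3360% + 0.2004 × 2.7010% = 6.5496%.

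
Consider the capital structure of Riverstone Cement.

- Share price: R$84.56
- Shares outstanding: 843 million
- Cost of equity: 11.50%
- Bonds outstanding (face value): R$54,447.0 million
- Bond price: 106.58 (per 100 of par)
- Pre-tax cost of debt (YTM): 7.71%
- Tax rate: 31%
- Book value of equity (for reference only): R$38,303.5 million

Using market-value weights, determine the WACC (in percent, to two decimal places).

8.73%

Market value of equity E = 84.56 × 843m = 71284.08m. Market value of debt D = 54447m × 106.58/100 = 58029.6126m.
Total capital V = 71284.08 + 58029.6126 = 129313.6926.
Equity: weight = 71284.08/129313.6926 = 0.5512; cost = 11.5%.
Bonds outstanding: weight = 58029.6126/129313.6926 = 0.4488; after-tax cost = 7.71% × (1 − 31%) = 5.3199%.
WACC = 0.5512 × 11.5000% + 0.4488 × 5.3199% = 8.7267%.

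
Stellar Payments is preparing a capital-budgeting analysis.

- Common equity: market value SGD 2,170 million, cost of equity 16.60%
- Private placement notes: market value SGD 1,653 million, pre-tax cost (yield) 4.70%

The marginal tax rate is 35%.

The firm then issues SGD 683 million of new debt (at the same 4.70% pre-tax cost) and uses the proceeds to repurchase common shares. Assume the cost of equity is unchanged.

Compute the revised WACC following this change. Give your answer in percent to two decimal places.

After the change:
Total capital V = 1487 + 2336 = 3823.
Equity: weight = 1487/3823 = 0.3890; cost = 16.6%.
Private placement notes: weight = 2336/3823 = 0.6110; after-tax cost = 4.7% × (1 − 35%) = 3.0550%.
WACC = 0.3890 × 16.6000% + 0.6110 × 3.0550% = 8.3235%.

8.32%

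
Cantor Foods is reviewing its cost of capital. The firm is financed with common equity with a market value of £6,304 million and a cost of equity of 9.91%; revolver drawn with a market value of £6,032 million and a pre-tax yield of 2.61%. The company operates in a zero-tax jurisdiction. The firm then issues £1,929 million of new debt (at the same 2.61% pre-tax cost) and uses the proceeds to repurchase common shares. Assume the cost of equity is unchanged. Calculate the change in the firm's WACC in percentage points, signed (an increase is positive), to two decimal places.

Current WACC:
Total capital V = 6304 + 6032 = 12336.
Equity: weight = 6304/12336 = 0.5110; cost = 9.91%.
Revolver drawn: weight = 6032/12336 = 0.4890; after-tax cost = 2.61% × (1 − 0%) = 2.6100%.
WACC = 0.5110 × 9.9100% + 0.4890 × 2.6100% = 6.3405%.
After the change:
Total capital V = 4375 + 7961 = 12336.
Equity: weight = 4375/12336 = 0.3547; cost = 9.91%.
Revolver drawn: weight = 7961/12336 = 0.6453; after-tax cost = 2.61% × (1 − 0%) = 2.6100%.
WACC = 0.3547 × 9.9100% + 0.6453 × 2.6100% = 5.1990%.
Change in WACC = 5.1990% − 6.3405% = -1.1415 pp.

-1.14 pp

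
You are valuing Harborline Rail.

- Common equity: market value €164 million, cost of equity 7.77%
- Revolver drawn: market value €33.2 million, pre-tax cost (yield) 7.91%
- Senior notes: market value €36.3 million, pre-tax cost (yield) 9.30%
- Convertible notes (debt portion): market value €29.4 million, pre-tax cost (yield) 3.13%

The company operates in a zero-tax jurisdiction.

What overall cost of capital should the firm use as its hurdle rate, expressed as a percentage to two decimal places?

Total capital V = 164 + 33.2 + 36.3 + 29.4 = 262.9.
Equity: weight = 164/262.9 = 0.6238; cost = 7.77%.
Revolver drawn: weight = 33.2/262.9 = 0.1263; after-tax cost = 7.91% × (1 − 0%) = 7.9100%.
Senior notes: weight = 36.3/262.9 = 0.1381; after-tax cost = 9.3% × (1 − 0%) = 9.3000%.
Convertible notes (debt portion): weight = 29.4/262.9 = 0.1118; after-tax cost = 3.13% × (1 − 0%) = 3.1300%.
WACC = 0.6238 × 7.7700% + 0.1263 × 7.9100% + 0.1381 × 9.3000% + 0.1118 × 3.1300% = 7.4800%.

7.48%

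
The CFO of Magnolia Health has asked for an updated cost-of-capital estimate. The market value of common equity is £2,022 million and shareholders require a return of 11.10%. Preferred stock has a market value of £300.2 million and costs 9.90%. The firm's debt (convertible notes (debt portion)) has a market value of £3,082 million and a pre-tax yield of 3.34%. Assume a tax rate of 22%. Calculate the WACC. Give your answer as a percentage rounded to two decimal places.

Total capital V = 2022 + 300.2 + 3082 = 5404.2.
Equity: weight = 2022/5404.2 = 0.3742; cost = 11.1%.
Preferred: weight = 300.2/5404.2 = 0.0555; cost = 9.9%.
Convertible notes (debt portion): weight = 3082/5404.2 = 0.5703; after-tax cost = 3.34% × (1 − 22%) = 2.6052%.
WACC = 0.3742 × 11.1000% + 0.0555 × 9.9000% + 0.5703 × 2.6052% = 6.1888%.

6.19%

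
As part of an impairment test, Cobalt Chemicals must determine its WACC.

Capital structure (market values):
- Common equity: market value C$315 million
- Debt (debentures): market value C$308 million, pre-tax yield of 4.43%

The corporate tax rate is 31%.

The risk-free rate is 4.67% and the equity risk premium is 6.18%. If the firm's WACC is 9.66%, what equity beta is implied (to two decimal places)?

Total capital V = 315 + 308 = 623.
Equity weight = 315/623 = 0.5056.
Debentures weight = 308/623 = 0.4944.
Debt contribution = 0.4944 × 4.43% × (1 − 31%) = 1.5112%.
Required equity contribution = 9.66% − 1.5112% = 8.1488%  ⇒  Re = 16.1166%.
CAPM: 16.1166% = 4.67% + β × 6.18%  ⇒  β = 1.8522.

1.85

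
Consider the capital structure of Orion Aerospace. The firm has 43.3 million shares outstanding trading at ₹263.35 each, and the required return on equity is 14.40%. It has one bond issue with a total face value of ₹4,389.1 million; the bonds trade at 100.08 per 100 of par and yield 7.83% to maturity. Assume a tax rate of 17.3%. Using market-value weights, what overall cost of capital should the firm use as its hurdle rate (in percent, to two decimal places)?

12.20%

Market value of equity E = 263.35 × 43.3m = 11403.055m. Market value of debt D = 4389.1m × 100.08/100 = 4392.61128m.
Total capital V = 11403.055 + 4392.61128 = 15795.66628.
Equity: weight = 11403.055/15795.66628 = 0.7219; cost = 14.4%.
Bonds outstanding: weight = 4392.61128/15795.66628 = 0.2781; after-tax cost = 7.83% × (1 − 17.3%) = 6.4754%.
WACC = 0.7219 × 14.4000% + 0.2781 × 6.4754% = 12.1963%.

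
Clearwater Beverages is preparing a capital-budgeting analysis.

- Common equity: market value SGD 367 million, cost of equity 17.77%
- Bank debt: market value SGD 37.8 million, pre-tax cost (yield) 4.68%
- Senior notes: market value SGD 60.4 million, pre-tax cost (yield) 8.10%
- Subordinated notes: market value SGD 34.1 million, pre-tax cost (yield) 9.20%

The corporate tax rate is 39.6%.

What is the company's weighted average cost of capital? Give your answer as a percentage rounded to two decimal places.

Total capital V = 367 + 37.8 + 60.4 + 34.1 = 499.3.
Equity: weight = 367/499.3 = 0.7350; cost = 17.77%.
Bank debt: weight = 37.8/499.3 = 0.0757; after-tax cost = 4.68% × (1 − 39.6%) = 2.8267%.
Senior notes: weight = 60.4/499.3 = 0.1210; after-tax cost = 8.1% × (1 − 39.6%) = 4.8924%.
Subordinated notes: weight = 34.1/499.3 = 0.0683; after-tax cost = 9.2% × (1 − 39.6%) = 5.5568%.
WACC = 0.7350 × 17.7700% + 0.0757 × 2.8267% + 0.1210 × 4.8924% + 0.0683 × 5.5568% = 14.2468%.

14.25%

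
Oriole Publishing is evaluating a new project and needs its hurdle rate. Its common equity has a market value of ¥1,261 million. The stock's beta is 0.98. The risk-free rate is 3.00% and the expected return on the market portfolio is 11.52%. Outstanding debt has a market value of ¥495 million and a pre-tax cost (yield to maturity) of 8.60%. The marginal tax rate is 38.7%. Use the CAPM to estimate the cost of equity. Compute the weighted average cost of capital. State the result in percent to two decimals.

9.64%

Market risk premium = 11.52% − 3.0% = 8.52%.
Cost of equity via CAPM: Re = 3.0% + 0.98 × 8.52% = 11.3496%.
Total capital V = 1261 + 495 = 1756.
Equity: weight = 1261/1756 = 0.7181; cost = 11.3496%.
Debt: weight = 495/1756 = 0.2819; after-tax cost = 8.6% × (1 − 38.7%) = 5.2718%.
WACC = 0.7181 × 11.3496% + 0.2819 × 5.2718% = 9.6363%.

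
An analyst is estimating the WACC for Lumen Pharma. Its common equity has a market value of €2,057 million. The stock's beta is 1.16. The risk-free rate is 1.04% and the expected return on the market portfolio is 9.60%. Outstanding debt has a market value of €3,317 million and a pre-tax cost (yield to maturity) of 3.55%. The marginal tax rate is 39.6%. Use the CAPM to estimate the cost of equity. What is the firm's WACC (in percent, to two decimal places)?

5.52%

Market risk premium = 9.6% − 1.04% = 8.56%.
Cost of equity via CAPM: Re = 1.04% + 1.16 × 8.56% = 10.9696%.
Total capital V = 2057 + 3317 = 5374.
Equity: weight = 2057/5374 = 0.3828; cost = 10.9696%.
Debt: weight = 3317/5374 = 0.6172; after-tax cost = 3.55% × (1 − 39.6%) = 2.1442%.
WACC = 0.3828 × 10.9696% + 0.6172 × 2.1442% = 5.5223%.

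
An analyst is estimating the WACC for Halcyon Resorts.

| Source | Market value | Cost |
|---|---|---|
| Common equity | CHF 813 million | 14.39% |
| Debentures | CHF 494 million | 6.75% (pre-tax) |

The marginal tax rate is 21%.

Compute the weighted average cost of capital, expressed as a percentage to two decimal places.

10.97%

Total capital V = 813 + 494 = 1307.
Equity: weight = 813/1307 = 0.6220; cost = 14.39%.
Debentures: weight = 494/1307 = 0.3780; after-tax cost = 6.75% × (1 − 21%) = 5.3325%.
WACC = 0.6220 × 14.3900% + 0.3780 × 5.3325% = 10.9666%.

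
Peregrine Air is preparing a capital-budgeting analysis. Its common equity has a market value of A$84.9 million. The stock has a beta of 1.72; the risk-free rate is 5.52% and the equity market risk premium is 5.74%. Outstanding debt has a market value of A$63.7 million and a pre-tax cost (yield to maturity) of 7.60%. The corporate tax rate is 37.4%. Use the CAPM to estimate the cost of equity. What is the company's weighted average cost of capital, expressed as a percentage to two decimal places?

Cost of equity via CAPM: Re = 5.52% + 1.72 × 5.74% = 15.3928%.
Total capital V = 84.9 + 63.7 = 148.6.
Equity: weight = 84.9/148.6 = 0.5713; cost = 15.3928%.
Debt: weight = 63.7/148.6 = 0.4287; after-tax cost = 7.6% × (1 − 37.4%) = 4.7576%.
WACC = 0.5713 × 15.3928% + 0.4287 × 4.7576% = 10.8338%.

10.83%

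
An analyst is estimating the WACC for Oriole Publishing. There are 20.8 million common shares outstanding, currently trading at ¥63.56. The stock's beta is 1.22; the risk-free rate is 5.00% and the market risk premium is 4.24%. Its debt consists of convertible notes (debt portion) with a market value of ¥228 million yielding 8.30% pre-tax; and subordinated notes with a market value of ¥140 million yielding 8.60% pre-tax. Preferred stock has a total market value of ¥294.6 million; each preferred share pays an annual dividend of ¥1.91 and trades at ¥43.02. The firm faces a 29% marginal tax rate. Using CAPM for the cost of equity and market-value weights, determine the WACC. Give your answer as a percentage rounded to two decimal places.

Cost of equity via CAPM: Re = 5.0% + 1.22 × 4.24% = 10.1728%.
Cost of preferred: Rp = 1.91 / 43.02 = 4.4398%.
Market value of equity E = 63.56 × 20.8m = 1322.048m.
Total capital V = 1322.048 + 294.6 + 228 + 140 = 1984.648.
Equity: weight = 1322.048/1984.648 = 0.6661; cost = 10.1728%.
Preferred: weight = 294.6/1984.648 = 0.1484; cost = 4.4398%.
Convertible notes (debt portion): weight = 228/1984.648 = 0.1149; after-tax cost = 8.3% × (1 − 29%) = 5.8930%.
Subordinated notes: weight = 140/1984.648 = 0.0705; after-tax cost = 8.6% × (1 − 29%) = 6.1060%.
WACC = 0.6661 × 10.1728% + 0.1484 × 4.4398% + 0.1149 × 5.8930% + 0.0705 × 6.1060% = 8.5432%.

8.54%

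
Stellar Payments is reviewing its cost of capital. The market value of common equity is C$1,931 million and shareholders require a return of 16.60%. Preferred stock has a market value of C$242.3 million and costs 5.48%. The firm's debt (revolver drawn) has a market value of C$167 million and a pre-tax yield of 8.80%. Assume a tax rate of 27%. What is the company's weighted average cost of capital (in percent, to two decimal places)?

Total capital V = 1931 + 242.3 + 167 = 2340.3.
Equity: weight = 1931/2340.3 = 0.8251; cost = 16.6%.
Preferred: weight = 242.3/2340.3 = 0.1035; cost = 5.48%.
Revolver drawn: weight = 167/2340.3 = 0.0714; after-tax cost = 8.8% × (1 − 27%) = 6.4240%.
WACC = 0.8251 × 16.6000% + 0.1035 × 5.4800% + 0.0714 × 6.4240% = 14.7226%.

14.72%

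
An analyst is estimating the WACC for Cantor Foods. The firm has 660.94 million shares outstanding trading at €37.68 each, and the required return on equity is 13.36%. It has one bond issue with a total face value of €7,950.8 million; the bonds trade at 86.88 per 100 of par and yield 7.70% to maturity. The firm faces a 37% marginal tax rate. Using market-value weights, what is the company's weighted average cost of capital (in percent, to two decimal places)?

Market value of equity E = 37.68 × 660.94m = 24904.2192m. Market value of debt D = 7950.8m × 86.88/100 = 6907.65504m.
Total capital V = 24904.2192 + 6907.65504 = 31811.87424.
Equity: weight = 24904.2192/31811.87424 = 0.7829; cost = 13.36%.
Bonds outstanding: weight = 6907.65504/31811.87424 = 0.2171; after-tax cost = 7.7% × (1 − 37%) = 4.8510%.
WACC = 0.7829 × 13.3600% + 0.2171 × 4.8510% = 11.5123%.

11.51%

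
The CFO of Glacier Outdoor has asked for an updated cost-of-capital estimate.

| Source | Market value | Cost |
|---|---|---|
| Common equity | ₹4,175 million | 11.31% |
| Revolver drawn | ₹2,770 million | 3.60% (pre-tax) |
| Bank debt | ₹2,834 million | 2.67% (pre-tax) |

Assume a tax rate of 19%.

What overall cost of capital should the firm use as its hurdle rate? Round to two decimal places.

Total capital V = 4175 + 2770 + 2834 = 9779.
Equity: weight = 4175/9779 = 0.4269; cost = 11.31%.
Revolver drawn: weight = 2770/9779 = 0.2833; after-tax cost = 3.6% × (1 − 19%) = 2.9160%.
Bank debt: weight = 2834/9779 = 0.2898; after-tax cost = 2.67% × (1 − 19%) = 2.1627%.
WACC = 0.4269 × 11.3100% + 0.2833 × 2.9160% + 0.2898 × 2.1627% = 6.2814%.

6.28%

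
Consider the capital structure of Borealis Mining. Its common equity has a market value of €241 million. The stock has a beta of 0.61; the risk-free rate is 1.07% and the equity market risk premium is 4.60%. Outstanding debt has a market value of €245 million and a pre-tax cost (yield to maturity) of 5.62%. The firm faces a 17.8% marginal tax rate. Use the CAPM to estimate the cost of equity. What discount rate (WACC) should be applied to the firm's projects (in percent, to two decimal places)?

4.25%

Cost of equity via CAPM: Re = 1.07% + 0.61 × 4.6% = 3.8760%.
Total capital V = 241 + 245 = 486.
Equity: weight = 241/486 = 0.4959; cost = 3.876%.
Debt: weight = 245/486 = 0.5041; after-tax cost = 5.62% × (1 − 17.8%) = 4.6196%.
WACC = 0.4959 × 3.8760% + 0.5041 × 4.6196% = 4.2509%.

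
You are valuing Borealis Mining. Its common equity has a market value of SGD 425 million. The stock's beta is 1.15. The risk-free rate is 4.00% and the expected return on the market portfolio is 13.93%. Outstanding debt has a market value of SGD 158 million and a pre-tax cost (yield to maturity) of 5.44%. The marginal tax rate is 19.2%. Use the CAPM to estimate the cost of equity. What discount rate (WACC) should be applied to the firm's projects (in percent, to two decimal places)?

12.43%

Market risk premium = 13.93% − 4.0% = 9.93%.
Cost of equity via CAPM: Re = 4.0% + 1.15 × 9.93% = 15.4195%.
Total capital V = 425 + 158 = 583.
Equity: weight = 425/583 = 0.7290; cost = 15.4195%.
Debt: weight = 158/583 = 0.2710; after-tax cost = 5.44% × (1 − 19.2%) = 4.3955%.
WACC = 0.7290 × 15.4195% + 0.2710 × 4.3955% = 12.4319%.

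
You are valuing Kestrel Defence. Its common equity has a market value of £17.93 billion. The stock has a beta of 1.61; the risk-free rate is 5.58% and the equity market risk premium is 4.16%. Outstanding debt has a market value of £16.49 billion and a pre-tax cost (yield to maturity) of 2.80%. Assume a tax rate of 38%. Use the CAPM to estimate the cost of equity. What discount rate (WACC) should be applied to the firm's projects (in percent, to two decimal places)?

Cost of equity via CAPM: Re = 5.58% + 1.61 × 4.16% = 12.2776%.
Total capital V = 17.93 + 16.49 = 34.42.
Equity: weight = 17.93/34.42 = 0.5209; cost = 12.2776%.
Debt: weight = 16.49/34.42 = 0.4791; after-tax cost = 2.8% × (1 − 38%) = 1.7360%.
WACC = 0.5209 × 12.2776% + 0.4791 × 1.7360% = 7.2273%.

7.23%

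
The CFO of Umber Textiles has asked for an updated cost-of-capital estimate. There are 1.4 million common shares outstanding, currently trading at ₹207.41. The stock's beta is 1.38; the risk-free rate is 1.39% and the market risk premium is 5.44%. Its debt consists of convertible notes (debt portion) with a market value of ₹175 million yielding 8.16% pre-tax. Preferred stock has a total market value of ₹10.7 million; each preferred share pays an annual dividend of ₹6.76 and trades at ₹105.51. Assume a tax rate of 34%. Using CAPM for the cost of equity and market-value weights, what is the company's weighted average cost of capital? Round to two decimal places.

7.55%

Cost of equity via CAPM: Re = 1.39% + 1.38 × 5.44% = 8.8972%.
Cost of preferred: Rp = 6.76 / 105.51 = 6.4070%.
Market value of equity E = 207.41 × 1.4m = 290.374m.
Total capital V = 290.374 + 10.7 + 175 = 476.074.
Equity: weight = 290.374/476.074 = 0.6099; cost = 8.8972%.
Preferred: weight = 10.7/476.074 = 0.0225; cost = 6.407%.
Convertible notes (debt portion): weight = 175/476.074 = 0.3676; after-tax cost = 8.16% × (1 − 34%) = 5.3856%.
WACC = 0.6099 × 8.8972% + 0.0225 × 6.4070% + 0.3676 × 5.3856% = 7.5504%.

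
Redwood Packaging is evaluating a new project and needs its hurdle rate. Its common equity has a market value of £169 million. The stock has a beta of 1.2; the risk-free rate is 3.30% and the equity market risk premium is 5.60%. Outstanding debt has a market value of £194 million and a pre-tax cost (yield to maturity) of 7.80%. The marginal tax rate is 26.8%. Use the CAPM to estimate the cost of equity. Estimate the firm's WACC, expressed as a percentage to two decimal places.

Cost of equity via CAPM: Re = 3.3% + 1.2 × 5.6% = 10.0200%.
Total capital V = 169 + 194 = 363.
Equity: weight = 169/363 = 0.4656; cost = 10.02%.
Debt: weight = 194/363 = 0.5344; after-tax cost = 7.8% × (1 − 26.8%) = 5.7096%.
WACC = 0.4656 × 10.0200% + 0.5344 × 5.7096% = 7.7164%.

7.72%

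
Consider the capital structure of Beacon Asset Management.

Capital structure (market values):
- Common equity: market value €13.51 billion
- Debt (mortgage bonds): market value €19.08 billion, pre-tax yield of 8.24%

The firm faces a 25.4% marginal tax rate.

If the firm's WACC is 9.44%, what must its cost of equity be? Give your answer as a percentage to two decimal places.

Total capital V = 13.51 + 19.08 = 32.59.
Equity weight = 13.51/32.59 = 0.4145.
Mortgage bonds weight = 19.08/32.59 = 0.5855.
Debt contribution = 0.5855 × 8.24% × (1 − 25.4%) = 3.5988%.
Required equity contribution = 9.44% − 3.5988% = 5.8412%.
Re = 5.8412% / 0.4145 = 14.0906%.

14.09%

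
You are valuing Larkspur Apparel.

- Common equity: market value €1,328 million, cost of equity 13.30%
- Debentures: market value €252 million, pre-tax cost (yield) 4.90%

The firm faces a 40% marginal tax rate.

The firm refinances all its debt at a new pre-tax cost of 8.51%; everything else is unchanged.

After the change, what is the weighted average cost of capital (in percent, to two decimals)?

11.99%

After the change:
Total capital V = 1328 + 252 = 1580.
Equity: weight = 1328/1580 = 0.8405; cost = 13.3%.
Debentures: weight = 252/1580 = 0.1595; after-tax cost = 8.51% × (1 − 40%) = 5.1060%.
WACC = 0.8405 × 13.3000% + 0.1595 × 5.1060% = 11.9931%.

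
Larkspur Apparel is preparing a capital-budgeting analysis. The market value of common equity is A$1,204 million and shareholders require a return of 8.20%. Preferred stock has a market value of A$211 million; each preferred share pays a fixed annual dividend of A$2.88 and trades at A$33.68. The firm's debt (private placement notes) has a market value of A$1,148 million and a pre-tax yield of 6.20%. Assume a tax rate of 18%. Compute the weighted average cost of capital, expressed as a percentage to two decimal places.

Cost of preferred: Rp = 2.88 / 33.68 = 8.5511%.
Total capital V = 1204 + 211 + 1148 = 2563.
Equity: weight = 1204/2563 = 0.4698; cost = 8.2%.
Preferred: weight = 211/2563 = 0.0823; cost = 8.5511%.
Private placement notes: weight = 1148/2563 = 0.4479; after-tax cost = 6.2% × (1 − 18%) = 5.0840%.
WACC = 0.4698 × 8.2000% + 0.0823 × 8.5511% + 0.4479 × 5.0840% = 6.8332%.

6.83%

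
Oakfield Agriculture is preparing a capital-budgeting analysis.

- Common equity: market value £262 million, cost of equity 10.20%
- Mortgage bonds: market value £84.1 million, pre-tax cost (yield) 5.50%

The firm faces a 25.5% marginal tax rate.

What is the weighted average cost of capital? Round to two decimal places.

8.72%

Total capital V = 262 + 84.1 = 346.1.
Equity: weight = 262/346.1 = 0.7570; cost = 10.2%.
Mortgage bonds: weight = 84.1/346.1 = 0.2430; after-tax cost = 5.5% × (1 − 25.5%) = 4.0975%.
WACC = 0.7570 × 10.2000% + 0.2430 × 4.0975% = 8.7171%.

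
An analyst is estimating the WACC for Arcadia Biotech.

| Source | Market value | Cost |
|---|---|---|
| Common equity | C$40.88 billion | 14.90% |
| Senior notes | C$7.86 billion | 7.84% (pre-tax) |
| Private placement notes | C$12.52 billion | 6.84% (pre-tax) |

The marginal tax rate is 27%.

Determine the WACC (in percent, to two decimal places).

11.70%

Total capital V = 40.88 + 7.86 + 12.52 = 61.26.
Equity: weight = 40.88/61.26 = 0.6673; cost = 14.9%.
Senior notes: weight = 7.86/61.26 = 0.1283; after-tax cost = 7.84% × (1 − 27%) = 5.7232%.
Private placement notes: weight = 12.52/61.26 = 0.2044; after-tax cost = 6.84% × (1 − 27%) = 4.9932%.
WACC = 0.6673 × 14.9000% + 0.1283 × 5.7232% + 0.2044 × 4.9932% = 11.6979%.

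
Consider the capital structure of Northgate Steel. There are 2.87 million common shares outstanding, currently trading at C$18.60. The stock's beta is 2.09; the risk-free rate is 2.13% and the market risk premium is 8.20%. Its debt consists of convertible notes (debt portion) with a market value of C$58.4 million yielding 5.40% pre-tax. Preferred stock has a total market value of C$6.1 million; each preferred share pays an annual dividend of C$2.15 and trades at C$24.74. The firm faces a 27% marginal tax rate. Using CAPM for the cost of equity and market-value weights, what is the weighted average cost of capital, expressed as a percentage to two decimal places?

11.13%

Cost of equity via CAPM: Re = 2.13% + 2.09 × 8.2% = 19.2680%.
Cost of preferred: Rp = 2.15 / 24.74 = 8.6904%.
Market value of equity E = 18.6 × 2.87m = 53.382m.
Total capital V = 53.382 + 6.1 + 58.4 = 117.882.
Equity: weight = 53.382/117.882 = 0.4528; cost = 19.268%.
Preferred: weight = 6.1/117.882 = 0.0517; cost = 8.6904%.
Convertible notes (debt portion): weight = 58.4/117.882 = 0.4954; after-tax cost = 5.4% × (1 − 27%) = 3.9420%.
WACC = 0.4528 × 19.2680% + 0.0517 × 8.6904% + 0.4954 × 3.9420% = 11.1280%.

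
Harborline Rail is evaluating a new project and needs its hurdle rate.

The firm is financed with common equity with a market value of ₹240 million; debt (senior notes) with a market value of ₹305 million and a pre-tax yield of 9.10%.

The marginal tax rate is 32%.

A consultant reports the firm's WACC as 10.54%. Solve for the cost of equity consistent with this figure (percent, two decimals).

16.07%

Total capital V = 240 + 305 = 545.
Equity weight = 240/545 = 0.4404.
Senior notes weight = 305/545 = 0.5596.
Debt contribution = 0.5596 × 9.1% × (1 − 32%) = 3.4630%.
Required equity contribution = 10.54% − 3.4630% = 7.0770%.
Re = 7.0770% / 0.4404 = 16.0707%.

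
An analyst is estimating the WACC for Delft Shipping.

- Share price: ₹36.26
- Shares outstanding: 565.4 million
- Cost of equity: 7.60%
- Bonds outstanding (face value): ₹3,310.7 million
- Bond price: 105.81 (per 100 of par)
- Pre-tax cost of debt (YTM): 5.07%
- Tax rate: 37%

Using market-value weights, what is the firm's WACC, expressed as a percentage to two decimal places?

6.96%

Market value of equity E = 36.26 × 565.4m = 20501.404m. Market value of debt D = 3310.7m × 105.81/100 = 3503.05167m.
Total capital V = 20501.404 + 3503.05167 = 24004.45567.
Equity: weight = 20501.404/24004.45567 = 0.8541; cost = 7.6%.
Bonds outstanding: weight = 3503.05167/24004.45567 = 0.1459; after-tax cost = 5.07% × (1 − 37%) = 3.1941%.
WACC = 0.8541 × 7.6000% + 0.1459 × 3.1941% = 6.9570%.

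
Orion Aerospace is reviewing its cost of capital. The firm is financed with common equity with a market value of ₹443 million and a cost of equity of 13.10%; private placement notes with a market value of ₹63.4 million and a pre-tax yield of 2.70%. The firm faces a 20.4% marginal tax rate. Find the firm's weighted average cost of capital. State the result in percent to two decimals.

Total capital V = 443 + 63.4 = 506.4.
Equity: weight = 443/506.4 = 0.8748; cost = 13.1%.
Private placement notes: weight = 63.4/506.4 = 0.1252; after-tax cost = 2.7% × (1 − 20.4%) = 2.1492%.
WACC = 0.8748 × 13.1000% + 0.1252 × 2.1492% = 11.7290%.

11.73%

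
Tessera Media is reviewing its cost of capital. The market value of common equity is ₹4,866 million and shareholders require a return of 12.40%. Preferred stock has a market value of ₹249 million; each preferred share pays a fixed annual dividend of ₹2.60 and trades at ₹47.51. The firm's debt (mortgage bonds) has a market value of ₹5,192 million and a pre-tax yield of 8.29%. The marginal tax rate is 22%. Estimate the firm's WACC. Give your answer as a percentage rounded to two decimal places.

9.24%

Cost of preferred: Rp = 2.6 / 47.51 = 5.4725%.
Total capital V = 4866 + 249 + 5192 = 10307.
Equity: weight = 4866/10307 = 0.4721; cost = 12.4%.
Preferred: weight = 249/10307 = 0.0242; cost = 5.4725%.
Mortgage bonds: weight = 5192/10307 = 0.5037; after-tax cost = 8.29% × (1 − 22%) = 6.4662%.
WACC = 0.4721 × 12.4000% + 0.0242 × 5.4725% + 0.5037 × 6.4662% = 9.2436%.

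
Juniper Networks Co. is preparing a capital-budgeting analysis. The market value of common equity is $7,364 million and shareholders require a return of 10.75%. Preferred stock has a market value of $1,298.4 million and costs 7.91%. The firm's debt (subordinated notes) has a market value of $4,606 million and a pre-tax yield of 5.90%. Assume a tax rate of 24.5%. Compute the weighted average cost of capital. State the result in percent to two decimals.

8.29%

Total capital V = 7364 + 1298.4 + 4606 = 13268.4.
Equity: weight = 7364/13268.4 = 0.5550; cost = 10.75%.
Preferred: weight = 1298.4/13268.4 = 0.0979; cost = 7.91%.
Subordinated notes: weight = 4606/13268.4 = 0.3471; after-tax cost = 5.9% × (1 − 24.5%) = 4.4545%.
WACC = 0.5550 × 10.7500% + 0.0979 × 7.9100% + 0.3471 × 4.4545% = 8.2867%.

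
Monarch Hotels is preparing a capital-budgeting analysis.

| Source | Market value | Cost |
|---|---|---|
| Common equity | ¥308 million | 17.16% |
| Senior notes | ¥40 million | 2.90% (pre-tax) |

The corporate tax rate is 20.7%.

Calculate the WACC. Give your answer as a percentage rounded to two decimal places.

15.45%

Total capital V = 308 + 40 = 348.
Equity: weight = 308/348 = 0.8851; cost = 17.16%.
Senior notes: weight = 40/348 = 0.1149; after-tax cost = 2.9% × (1 − 20.7%) = 2.2997%.
WACC = 0.8851 × 17.1600% + 0.1149 × 2.2997% = 15.4519%.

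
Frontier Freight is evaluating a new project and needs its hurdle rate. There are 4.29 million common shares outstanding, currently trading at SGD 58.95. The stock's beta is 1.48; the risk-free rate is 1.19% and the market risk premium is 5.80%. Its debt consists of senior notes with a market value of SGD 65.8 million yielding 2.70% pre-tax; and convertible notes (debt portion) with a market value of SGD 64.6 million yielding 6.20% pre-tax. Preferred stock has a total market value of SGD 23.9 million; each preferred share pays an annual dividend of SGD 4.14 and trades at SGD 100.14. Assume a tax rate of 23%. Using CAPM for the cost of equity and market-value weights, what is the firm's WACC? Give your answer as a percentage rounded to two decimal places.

Cost of equity via CAPM: Re = 1.19% + 1.48 × 5.8% = 9.7740%.
Cost of preferred: Rp = 4.14 / 100.14 = 4.1342%.
Market value of equity E = 58.95 × 4.29m = 252.8955m.
Total capital V = 252.8955 + 23.9 + 65.8 + 64.6 = 407.1955.
Equity: weight = 252.8955/407.1955 = 0.6211; cost = 9.774%.
Preferred: weight = 23.9/407.1955 = 0.0587; cost = 4.1342%.
Senior notes: weight = 65.8/407.1955 = 0.1616; after-tax cost = 2.7% × (1 − 23%) = 2.0790%.
Convertible notes (debt portion): weight = 64.6/407.1955 = 0.1586; after-tax cost = 6.2% × (1 − 23%) = 4.7740%.
WACC = 0.6211 × 9.7740% + 0.0587 × 4.1342% + 0.1616 × 2.0790% + 0.1586 × 4.7740% = 7.4063%.

7.41%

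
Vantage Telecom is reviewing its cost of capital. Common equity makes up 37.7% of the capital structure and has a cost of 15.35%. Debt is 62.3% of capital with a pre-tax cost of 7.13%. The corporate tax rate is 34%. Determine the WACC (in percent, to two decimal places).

8.72%

After-tax cost of debt = 7.13% × (1 − 34%) = 4.7058%.
WACC = 0.377 × 15.3500% + 0.623 × 4.7058% = 8.7187%.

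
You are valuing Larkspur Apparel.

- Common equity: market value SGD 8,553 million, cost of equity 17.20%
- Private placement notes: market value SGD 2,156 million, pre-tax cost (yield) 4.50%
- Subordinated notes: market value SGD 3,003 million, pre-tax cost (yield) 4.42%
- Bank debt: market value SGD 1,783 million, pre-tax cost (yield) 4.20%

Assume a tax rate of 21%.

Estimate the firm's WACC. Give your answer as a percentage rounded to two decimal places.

11.05%

Total capital V = 8553 + 2156 + 3003 + 1783 = 15495.
Equity: weight = 8553/15495 = 0.5520; cost = 17.2%.
Private placement notes: weight = 2156/15495 = 0.1391; after-tax cost = 4.5% × (1 − 21%) = 3.5550%.
Subordinated notes: weight = 3003/15495 = 0.1938; after-tax cost = 4.42% × (1 − 21%) = 3.4918%.
Bank debt: weight = 1783/15495 = 0.1151; after-tax cost = 4.2% × (1 − 21%) = 3.3180%.
WACC = 0.5520 × 17.2000% + 0.1391 × 3.5550% + 0.1938 × 3.4918% + 0.1151 × 3.3180% = 11.0473%.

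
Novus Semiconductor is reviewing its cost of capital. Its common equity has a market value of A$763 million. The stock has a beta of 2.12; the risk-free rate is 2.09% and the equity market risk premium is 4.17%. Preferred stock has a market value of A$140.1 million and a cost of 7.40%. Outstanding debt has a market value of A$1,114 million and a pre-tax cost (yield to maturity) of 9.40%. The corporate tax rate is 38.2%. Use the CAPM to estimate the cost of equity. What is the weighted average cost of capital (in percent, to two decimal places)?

Cost of equity via CAPM: Re = 2.09% + 2.12 × 4.17% = 10.9304%.
Total capital V = 763 + 140.1 + 1114 = 2017.1.
Equity: weight = 763/2017.1 = 0.3783; cost = 10.9304%.
Preferred: weight = 140.1/2017.1 = 0.0695; cost = 7.4%.
Debt: weight = 1114/2017.1 = 0.5523; after-tax cost = 9.4% × (1 − 38.2%) = 5.8092%.
WACC = 0.3783 × 10.9304% + 0.0695 × 7.4000% + 0.5523 × 5.8092% = 7.8569%.

7.86%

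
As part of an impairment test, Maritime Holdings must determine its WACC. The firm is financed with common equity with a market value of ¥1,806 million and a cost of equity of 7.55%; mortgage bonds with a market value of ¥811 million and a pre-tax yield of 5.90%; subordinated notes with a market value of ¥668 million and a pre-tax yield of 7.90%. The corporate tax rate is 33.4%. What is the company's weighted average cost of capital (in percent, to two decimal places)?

Total capital V = 1806 + 811 + 668 = 3285.
Equity: weight = 1806/3285 = 0.5498; cost = 7.55%.
Mortgage bonds: weight = 811/3285 = 0.2469; after-tax cost = 5.9% × (1 − 33.4%) = 3.9294%.
Subordinated notes: weight = 668/3285 = 0.2033; after-tax cost = 7.9% × (1 − 33.4%) = 5.2614%.
WACC = 0.5498 × 7.5500% + 0.2469 × 3.9294% + 0.2033 × 5.2614% = 6.1908%.

6.19%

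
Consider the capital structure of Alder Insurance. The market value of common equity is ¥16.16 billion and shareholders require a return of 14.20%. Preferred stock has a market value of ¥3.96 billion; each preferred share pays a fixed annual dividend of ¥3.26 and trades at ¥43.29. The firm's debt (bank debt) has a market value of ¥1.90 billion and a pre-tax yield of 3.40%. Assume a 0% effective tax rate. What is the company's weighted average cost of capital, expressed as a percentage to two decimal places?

12.07%

Cost of preferred: Rp = 3.26 / 43.29 = 7.5306%.
Total capital V = 16.16 + 3.96 + 1.9 = 22.02.
Equity: weight = 16.16/22.02 = 0.7339; cost = 14.2%.
Preferred: weight = 3.96/22.02 = 0.1798; cost = 7.5306%.
Bank debt: weight = 1.9/22.02 = 0.0863; after-tax cost = 3.4% × (1 − 0%) = 3.4000%.
WACC = 0.7339 × 14.2000% + 0.1798 × 7.5306% + 0.0863 × 3.4000% = 12.0687%.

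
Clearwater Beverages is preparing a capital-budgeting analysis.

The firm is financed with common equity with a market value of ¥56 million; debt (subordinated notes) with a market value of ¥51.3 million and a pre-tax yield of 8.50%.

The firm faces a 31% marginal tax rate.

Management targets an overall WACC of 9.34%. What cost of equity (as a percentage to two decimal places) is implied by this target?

Total capital V = 56 + 51.3 = 107.3.
Equity weight = 56/107.3 = 0.5219.
Subordinated notes weight = 51.3/107.3 = 0.4781.
Debt contribution = 0.4781 × 8.5% × (1 − 31%) = 2.8040%.
Required equity contribution = 9.34% − 2.8040% = 6.5360%.
Re = 6.5360% / 0.5219 = 12.5233%.

12.52%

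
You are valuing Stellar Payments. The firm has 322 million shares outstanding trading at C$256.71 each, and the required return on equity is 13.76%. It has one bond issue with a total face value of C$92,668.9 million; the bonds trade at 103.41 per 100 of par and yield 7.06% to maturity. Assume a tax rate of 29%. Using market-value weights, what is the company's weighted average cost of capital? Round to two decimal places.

Market value of equity E = 256.71 × 322m = 82660.62m. Market value of debt D = 92668.9m × 103.41/100 = 95828.90949m.
Total capital V = 82660.62 + 95828.90949 = 178489.52949.
Equity: weight = 82660.62/178489.52949 = 0.4631; cost = 13.76%.
Bonds outstanding: weight = 95828.90949/178489.52949 = 0.5369; after-tax cost = 7.06% × (1 − 29%) = 5.0126%.
WACC = 0.4631 × 13.7600% + 0.5369 × 5.0126% = 9.0636%.

9.06%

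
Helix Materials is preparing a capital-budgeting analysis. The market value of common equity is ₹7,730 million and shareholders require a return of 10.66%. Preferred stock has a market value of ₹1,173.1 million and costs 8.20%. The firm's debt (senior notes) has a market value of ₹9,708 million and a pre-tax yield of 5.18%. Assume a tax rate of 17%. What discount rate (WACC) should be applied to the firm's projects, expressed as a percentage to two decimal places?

Total capital V = 7730 + 1173.1 + 9708 = 18611.1.
Equity: weight = 7730/18611.1 = 0.4153; cost = 10.66%.
Preferred: weight = 1173.1/18611.1 = 0.0630; cost = 8.2%.
Senior notes: weight = 9708/18611.1 = 0.5216; after-tax cost = 5.18% × (1 − 17%) = 4.2994%.
WACC = 0.4153 × 10.6600% + 0.0630 × 8.2000% + 0.5216 × 4.2994% = 7.1871%.

7.19%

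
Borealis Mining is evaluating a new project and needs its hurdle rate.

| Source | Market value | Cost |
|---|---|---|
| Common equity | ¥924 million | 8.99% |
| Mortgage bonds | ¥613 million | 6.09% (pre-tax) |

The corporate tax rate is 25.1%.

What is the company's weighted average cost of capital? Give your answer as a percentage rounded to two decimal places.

Total capital V = 924 + 613 = 1537.
Equity: weight = 924/1537 = 0.6012; cost = 8.99%.
Mortgage bonds: weight = 613/1537 = 0.3988; after-tax cost = 6.09% × (1 − 25.1%) = 4.5614%.
WACC = 0.6012 × 8.9900% + 0.3988 × 4.5614% = 7.2238%.

7.22%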